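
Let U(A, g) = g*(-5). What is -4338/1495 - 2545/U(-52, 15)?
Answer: 139177/4485 ≈ 31.032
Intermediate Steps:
U(A, g) = -5*g
-4338/1495 - 2545/U(-52, 15) = -4338/1495 - 2545/((-5*15)) = -4338*1/1495 - 2545/(-75) = -4338/1495 - 2545*(-1/75) = -4338/1495 + 509/15 = 139177/4485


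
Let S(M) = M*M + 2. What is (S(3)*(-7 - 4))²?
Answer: 14641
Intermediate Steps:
S(M) = 2 + M² (S(M) = M² + 2 = 2 + M²)
(S(3)*(-7 - 4))² = ((2 + 3²)*(-7 - 4))² = ((2 + 9)*(-11))² = (11*(-11))² = (-121)² = 14641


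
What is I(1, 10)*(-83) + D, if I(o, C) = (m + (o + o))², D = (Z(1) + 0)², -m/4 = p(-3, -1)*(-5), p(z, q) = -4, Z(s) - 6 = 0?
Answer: -504936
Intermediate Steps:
Z(s) = 6 (Z(s) = 6 + 0 = 6)
m = -80 (m = -(-16)*(-5) = -4*20 = -80)
D = 36 (D = (6 + 0)² = 6² = 36)
I(o, C) = (-80 + 2*o)² (I(o, C) = (-80 + (o + o))² = (-80 + 2*o)²)
I(1, 10)*(-83) + D = (4*(-40 + 1)²)*(-83) + 36 = (4*(-39)²)*(-83) + 36 = (4*1521)*(-83) + 36 = 6084*(-83) + 36 = -504972 + 36 = -504936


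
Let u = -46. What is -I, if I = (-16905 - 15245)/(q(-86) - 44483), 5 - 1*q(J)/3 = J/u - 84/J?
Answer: -31796350/43987297 ≈ -0.72285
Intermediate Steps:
q(J) = 15 + 252/J + 3*J/46 (q(J) = 15 - 3*(J/(-46) - 84/J) = 15 - 3*(J*(-1/46) - 84/J) = 15 - 3*(-J/46 - 84/J) = 15 - 3*(-84/J - J/46) = 15 + (252/J + 3*J/46) = 15 + 252/J + 3*J/46)
I = 31796350/43987297 (I = (-16905 - 15245)/((15 + 252/(-86) + (3/46)*(-86)) - 44483) = -32150/((15 + 252*(-1/86) - 129/23) - 44483) = -32150/((15 - 126/43 - 129/23) - 44483) = -32150/(6390/989 - 44483) = -32150/(-43987297/989) = -32150*(-989/43987297) = 31796350/43987297 ≈ 0.72285)
-I = -1*31796350/43987297 = -31796350/43987297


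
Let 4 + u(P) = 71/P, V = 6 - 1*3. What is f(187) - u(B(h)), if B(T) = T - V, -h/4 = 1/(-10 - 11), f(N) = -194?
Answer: -9719/59 ≈ -164.73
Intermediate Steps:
V = 3 (V = 6 - 3 = 3)
h = 4/21 (h = -4/(-10 - 11) = -4/(-21) = -4*(-1/21) = 4/21 ≈ 0.19048)
B(T) = -3 + T (B(T) = T - 1*3 = T - 3 = -3 + T)
u(P) = -4 + 71/P
f(187) - u(B(h)) = -194 - (-4 + 71/(-3 + 4/21)) = -194 - (-4 + 71/(-59/21)) = -194 - (-4 + 71*(-21/59)) = -194 - (-4 - 1491/59) = -194 - 1*(-1727/59) = -194 + 1727/59 = -9719/59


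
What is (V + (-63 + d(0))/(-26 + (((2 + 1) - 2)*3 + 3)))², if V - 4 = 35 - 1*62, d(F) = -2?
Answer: 6241/16 ≈ 390.06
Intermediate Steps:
V = -23 (V = 4 + (35 - 1*62) = 4 + (35 - 62) = 4 - 27 = -23)
(V + (-63 + d(0))/(-26 + (((2 + 1) - 2)*3 + 3)))² = (-23 + (-63 - 2)/(-26 + (((2 + 1) - 2)*3 + 3)))² = (-23 - 65/(-26 + ((3 - 2)*3 + 3)))² = (-23 - 65/(-26 + (1*3 + 3)))² = (-23 - 65/(-26 + (3 + 3)))² = (-23 - 65/(-26 + 6))² = (-23 - 65/(-20))² = (-23 - 65*(-1/20))² = (-23 + 13/4)² = (-79/4)² = 6241/16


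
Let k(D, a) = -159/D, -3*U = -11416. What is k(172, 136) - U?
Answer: -1964029/516 ≈ -3806.3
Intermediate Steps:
U = 11416/3 (U = -⅓*(-11416) = 11416/3 ≈ 3805.3)
k(172, 136) - U = -159/172 - 1*11416/3 = -159*1/172 - 11416/3 = -159/172 - 11416/3 = -1964029/516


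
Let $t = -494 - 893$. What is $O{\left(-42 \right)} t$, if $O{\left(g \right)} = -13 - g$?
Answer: $-40223$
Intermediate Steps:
$t = -1387$ ($t = -494 - 893 = -1387$)
$O{\left(-42 \right)} t = \left(-13 - -42\right) \left(-1387\right) = \left(-13 + 42\right) \left(-1387\right) = 29 \left(-1387\right) = -40223$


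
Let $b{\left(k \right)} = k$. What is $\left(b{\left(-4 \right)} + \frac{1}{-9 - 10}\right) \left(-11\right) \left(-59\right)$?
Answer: $- \frac{49973}{19} \approx -2630.2$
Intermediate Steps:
$\left(b{\left(-4 \right)} + \frac{1}{-9 - 10}\right) \left(-11\right) \left(-59\right) = \left(-4 + \frac{1}{-9 - 10}\right) \left(-11\right) \left(-59\right) = \left(-4 + \frac{1}{-19}\right) \left(-11\right) \left(-59\right) = \left(-4 - \frac{1}{19}\right) \left(-11\right) \left(-59\right) = \left(- \frac{77}{19}\right) \left(-11\right) \left(-59\right) = \frac{847}{19} \left(-59\right) = - \frac{49973}{19}$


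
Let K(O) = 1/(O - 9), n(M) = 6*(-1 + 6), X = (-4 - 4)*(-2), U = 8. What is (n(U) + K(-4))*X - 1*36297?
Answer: -465637/13 ≈ -35818.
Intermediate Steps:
X = 16 (X = -8*(-2) = 16)
n(M) = 30 (n(M) = 6*5 = 30)
K(O) = 1/(-9 + O)
(n(U) + K(-4))*X - 1*36297 = (30 + 1/(-9 - 4))*16 - 1*36297 = (30 + 1/(-13))*16 - 36297 = (30 - 1/13)*16 - 36297 = (389/13)*16 - 36297 = 6224/13 - 36297 = -465637/13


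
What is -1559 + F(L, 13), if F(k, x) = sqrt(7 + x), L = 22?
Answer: -1559 + 2*sqrt(5) ≈ -1554.5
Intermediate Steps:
-1559 + F(L, 13) = -1559 + sqrt(7 + 13) = -1559 + sqrt(20) = -1559 + 2*sqrt(5)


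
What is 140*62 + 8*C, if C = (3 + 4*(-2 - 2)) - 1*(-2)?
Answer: 8592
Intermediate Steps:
C = -11 (C = (3 + 4*(-4)) + 2 = (3 - 16) + 2 = -13 + 2 = -11)
140*62 + 8*C = 140*62 + 8*(-11) = 8680 - 88 = 8592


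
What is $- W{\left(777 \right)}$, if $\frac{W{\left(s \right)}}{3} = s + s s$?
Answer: $-1813518$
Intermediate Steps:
$W{\left(s \right)} = 3 s + 3 s^{2}$ ($W{\left(s \right)} = 3 \left(s + s s\right) = 3 \left(s + s^{2}\right) = 3 s + 3 s^{2}$)
$- W{\left(777 \right)} = - 3 \cdot 777 \left(1 + 777\right) = - 3 \cdot 777 \cdot 778 = \left(-1\right) 1813518 = -1813518$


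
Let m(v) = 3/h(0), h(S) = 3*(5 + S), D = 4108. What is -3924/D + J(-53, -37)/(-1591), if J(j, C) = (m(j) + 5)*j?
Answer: -6388649/8169785 ≈ -0.78199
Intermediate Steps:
h(S) = 15 + 3*S
m(v) = ⅕ (m(v) = 3/(15 + 3*0) = 3/(15 + 0) = 3/15 = 3*(1/15) = ⅕)
J(j, C) = 26*j/5 (J(j, C) = (⅕ + 5)*j = 26*j/5)
-3924/D + J(-53, -37)/(-1591) = -3924/4108 + ((26/5)*(-53))/(-1591) = -3924*1/4108 - 1378/5*(-1/1591) = -981/1027 + 1378/7955 = -6388649/8169785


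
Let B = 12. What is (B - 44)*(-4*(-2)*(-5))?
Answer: 1280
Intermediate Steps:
(B - 44)*(-4*(-2)*(-5)) = (12 - 44)*(-4*(-2)*(-5)) = -256*(-5) = -32*(-40) = 1280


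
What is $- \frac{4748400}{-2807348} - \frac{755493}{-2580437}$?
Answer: $\frac{3593469703341}{1811046162769} \approx 1.9842$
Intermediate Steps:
$- \frac{4748400}{-2807348} - \frac{755493}{-2580437} = \left(-4748400\right) \left(- \frac{1}{2807348}\right) - - \frac{755493}{2580437} = \frac{1187100}{701837} + \frac{755493}{2580437} = \frac{3593469703341}{1811046162769}$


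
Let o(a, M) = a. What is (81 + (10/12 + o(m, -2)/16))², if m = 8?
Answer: 61009/9 ≈ 6778.8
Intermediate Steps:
(81 + (10/12 + o(m, -2)/16))² = (81 + (10/12 + 8/16))² = (81 + (10*(1/12) + 8*(1/16)))² = (81 + (⅚ + ½))² = (81 + 4/3)² = (247/3)² = 61009/9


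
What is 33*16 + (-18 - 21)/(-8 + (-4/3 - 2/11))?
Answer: 167079/314 ≈ 532.10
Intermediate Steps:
33*16 + (-18 - 21)/(-8 + (-4/3 - 2/11)) = 528 - 39/(-8 + (-4*1/3 - 2*1/11)) = 528 - 39/(-8 + (-4/3 - 2/11)) = 528 - 39/(-8 - 50/33) = 528 - 39/(-314/33) = 528 - 39*(-33/314) = 528 + 1287/314 = 167079/314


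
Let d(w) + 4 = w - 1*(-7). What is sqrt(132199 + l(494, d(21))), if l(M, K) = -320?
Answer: sqrt(131879) ≈ 363.15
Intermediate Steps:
d(w) = 3 + w (d(w) = -4 + (w - 1*(-7)) = -4 + (w + 7) = -4 + (7 + w) = 3 + w)
sqrt(132199 + l(494, d(21))) = sqrt(132199 - 320) = sqrt(131879)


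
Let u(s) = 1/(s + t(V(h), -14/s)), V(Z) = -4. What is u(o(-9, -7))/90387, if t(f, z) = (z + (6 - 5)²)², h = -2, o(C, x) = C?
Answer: -9/2008600 ≈ -4.4807e-6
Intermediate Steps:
t(f, z) = (1 + z)² (t(f, z) = (z + 1²)² = (z + 1)² = (1 + z)²)
u(s) = 1/(s + (1 - 14/s)²)
u(o(-9, -7))/90387 = ((-9)²/((-9)³ + (-14 - 9)²))/90387 = (81/(-729 + (-23)²))*(1/90387) = (81/(-729 + 529))*(1/90387) = (81/(-200))*(1/90387) = (81*(-1/200))*(1/90387) = -81/200*1/90387 = -9/2008600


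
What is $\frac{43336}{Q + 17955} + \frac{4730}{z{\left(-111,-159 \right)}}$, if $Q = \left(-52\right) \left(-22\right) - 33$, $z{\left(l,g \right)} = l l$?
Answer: $\frac{312062518}{117456093} \approx 2.6568$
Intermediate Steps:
$z{\left(l,g \right)} = l^{2}$
$Q = 1111$ ($Q = 1144 - 33 = 1111$)
$\frac{43336}{Q + 17955} + \frac{4730}{z{\left(-111,-159 \right)}} = \frac{43336}{1111 + 17955} + \frac{4730}{\left(-111\right)^{2}} = \frac{43336}{19066} + \frac{4730}{12321} = 43336 \cdot \frac{1}{19066} + 4730 \cdot \frac{1}{12321} = \frac{21668}{9533} + \frac{4730}{12321} = \frac{312062518}{117456093}$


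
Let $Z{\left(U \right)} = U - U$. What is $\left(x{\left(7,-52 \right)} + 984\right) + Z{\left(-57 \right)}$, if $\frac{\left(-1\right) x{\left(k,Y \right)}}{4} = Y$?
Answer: $1192$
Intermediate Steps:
$x{\left(k,Y \right)} = - 4 Y$
$Z{\left(U \right)} = 0$
$\left(x{\left(7,-52 \right)} + 984\right) + Z{\left(-57 \right)} = \left(\left(-4\right) \left(-52\right) + 984\right) + 0 = \left(208 + 984\right) + 0 = 1192 + 0 = 1192$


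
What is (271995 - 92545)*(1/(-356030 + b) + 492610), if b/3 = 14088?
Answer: 13868279059263775/156883 ≈ 8.8399e+10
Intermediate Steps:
b = 42264 (b = 3*14088 = 42264)
(271995 - 92545)*(1/(-356030 + b) + 492610) = (271995 - 92545)*(1/(-356030 + 42264) + 492610) = 179450*(1/(-313766) + 492610) = 179450*(-1/313766 + 492610) = 179450*(154564269259/313766) = 13868279059263775/156883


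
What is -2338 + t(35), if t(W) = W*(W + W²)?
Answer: 41762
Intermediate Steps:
-2338 + t(35) = -2338 + 35²*(1 + 35) = -2338 + 1225*36 = -2338 + 44100 = 41762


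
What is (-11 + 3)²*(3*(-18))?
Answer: -3456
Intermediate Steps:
(-11 + 3)²*(3*(-18)) = (-8)²*(-54) = 64*(-54) = -3456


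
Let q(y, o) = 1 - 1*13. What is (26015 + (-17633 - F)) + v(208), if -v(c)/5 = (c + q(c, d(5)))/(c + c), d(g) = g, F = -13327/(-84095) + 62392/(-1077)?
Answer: 79474670041489/9419312760 ≈ 8437.4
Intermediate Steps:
F = -5232502061/90570315 (F = -13327*(-1/84095) + 62392*(-1/1077) = 13327/84095 - 62392/1077 = -5232502061/90570315 ≈ -57.773)
q(y, o) = -12 (q(y, o) = 1 - 13 = -12)
v(c) = -5*(-12 + c)/(2*c) (v(c) = -5*(c - 12)/(c + c) = -5*(-12 + c)/(2*c))
(26015 + (-17633 - F)) + v(208) = (26015 + (-17633 - 1*(-5232502061/90570315))) + (-5/2 + 30/208) = (26015 + (-17633 + 5232502061/90570315)) + (-5/2 + 30*(1/208)) = (26015 - 1591793862334/90570315) + (-5/2 + 15/104) = 764392882391/90570315 - 245/104 = 79474670041489/9419312760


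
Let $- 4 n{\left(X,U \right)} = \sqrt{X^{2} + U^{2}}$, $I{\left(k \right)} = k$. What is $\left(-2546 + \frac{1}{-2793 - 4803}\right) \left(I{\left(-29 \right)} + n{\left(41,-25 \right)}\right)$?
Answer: $\frac{560843093}{7596} + \frac{19339417 \sqrt{2306}}{30384} \approx 1.044 \cdot 10^{5}$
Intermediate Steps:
$n{\left(X,U \right)} = - \frac{\sqrt{U^{2} + X^{2}}}{4}$ ($n{\left(X,U \right)} = - \frac{\sqrt{X^{2} + U^{2}}}{4} = - \frac{\sqrt{U^{2} + X^{2}}}{4}$)
$\left(-2546 + \frac{1}{-2793 - 4803}\right) \left(I{\left(-29 \right)} + n{\left(41,-25 \right)}\right) = \left(-2546 + \frac{1}{-2793 - 4803}\right) \left(-29 - \frac{\sqrt{\left(-25\right)^{2} + 41^{2}}}{4}\right) = \left(-2546 + \frac{1}{-7596}\right) \left(-29 - \frac{\sqrt{625 + 1681}}{4}\right) = \left(-2546 - \frac{1}{7596}\right) \left(-29 - \frac{\sqrt{2306}}{4}\right) = - \frac{19339417 \left(-29 - \frac{\sqrt{2306}}{4}\right)}{7596} = \frac{560843093}{7596} + \frac{19339417 \sqrt{2306}}{30384}$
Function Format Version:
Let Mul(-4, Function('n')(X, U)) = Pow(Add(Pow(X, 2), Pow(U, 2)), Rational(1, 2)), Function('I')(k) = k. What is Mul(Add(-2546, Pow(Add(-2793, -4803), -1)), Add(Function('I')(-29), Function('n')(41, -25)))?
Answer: Add(Rational(560843093, 7596), Mul(Rational(19339417, 30384), Pow(2306, Rational(1, 2)))) ≈ 1.0440e+5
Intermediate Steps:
Function('n')(X, U) = Mul(Rational(-1, 4), Pow(Add(Pow(U, 2), Pow(X, 2)), Rational(1, 2))) (Function('n')(X, U) = Mul(Rational(-1, 4), Pow(Add(Pow(X, 2), Pow(U, 2)), Rational(1, 2))) = Mul(Rational(-1, 4), Pow(Add(Pow(U, 2), Pow(X, 2)), Rational(1, 2))))
Mul(Add(-2546, Pow(Add(-2793, -4803), -1)), Add(Function('I')(-29), Function('n')(41, -25))) = Mul(Add(-2546, Pow(Add(-2793, -4803), -1)), Add(-29, Mul(Rational(-1, 4), Pow(Add(Pow(-25, 2), Pow(41, 2)), Rational(1, 2))))) = Mul(Add(-2546, Pow(-7596, -1)), Add(-29, Mul(Rational(-1, 4), Pow(Add(625, 1681), Rational(1, 2))))) = Mul(Add(-2546, Rational(-1, 7596)), Add(-29, Mul(Rational(-1, 4), Pow(2306, Rational(1, 2))))) = Mul(Rational(-19339417, 7596), Add(-29, Mul(Rational(-1, 4), Pow(2306, Rational(1, 2))))) = Add(Rational(560843093, 7596), Mul(Rational(19339417, 30384), Pow(2306, Rational(1, 2))))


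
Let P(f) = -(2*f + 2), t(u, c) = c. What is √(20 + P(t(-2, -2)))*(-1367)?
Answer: -1367*√22 ≈ -6411.8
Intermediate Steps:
P(f) = -2 - 2*f (P(f) = -(2 + 2*f) = -2 - 2*f)
√(20 + P(t(-2, -2)))*(-1367) = √(20 + (-2 - 2*(-2)))*(-1367) = √(20 + (-2 + 4))*(-1367) = √(20 + 2)*(-1367) = √22*(-1367) = -1367*√22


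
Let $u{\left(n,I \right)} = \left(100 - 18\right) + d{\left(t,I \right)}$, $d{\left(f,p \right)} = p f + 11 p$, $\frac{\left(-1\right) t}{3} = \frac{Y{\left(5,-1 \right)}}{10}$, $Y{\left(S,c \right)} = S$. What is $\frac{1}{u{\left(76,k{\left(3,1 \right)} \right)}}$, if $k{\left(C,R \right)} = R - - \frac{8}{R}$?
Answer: $\frac{2}{335} \approx 0.0059702$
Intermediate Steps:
$t = - \frac{3}{2}$ ($t = - 3 \cdot \frac{5}{10} = - 3 \cdot 5 \cdot \frac{1}{10} = \left(-3\right) \frac{1}{2} = - \frac{3}{2} \approx -1.5$)
$k{\left(C,R \right)} = R + \frac{8}{R}$
$d{\left(f,p \right)} = 11 p + f p$ ($d{\left(f,p \right)} = f p + 11 p = 11 p + f p$)
$u{\left(n,I \right)} = 82 + \frac{19 I}{2}$ ($u{\left(n,I \right)} = \left(100 - 18\right) + I \left(11 - \frac{3}{2}\right) = 82 + I \frac{19}{2} = 82 + \frac{19 I}{2}$)
$\frac{1}{u{\left(76,k{\left(3,1 \right)} \right)}} = \frac{1}{82 + \frac{19 \left(1 + \frac{8}{1}\right)}{2}} = \frac{1}{82 + \frac{19 \left(1 + 8 \cdot 1\right)}{2}} = \frac{1}{82 + \frac{19 \left(1 + 8\right)}{2}} = \frac{1}{82 + \frac{19}{2} \cdot 9} = \frac{1}{82 + \frac{171}{2}} = \frac{1}{\frac{335}{2}} = \frac{2}{335}$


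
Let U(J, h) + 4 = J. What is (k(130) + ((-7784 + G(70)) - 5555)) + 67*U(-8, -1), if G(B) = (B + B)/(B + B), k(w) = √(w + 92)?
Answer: -14142 + √222 ≈ -14127.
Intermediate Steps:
k(w) = √(92 + w)
U(J, h) = -4 + J
G(B) = 1 (G(B) = (2*B)/((2*B)) = (2*B)*(1/(2*B)) = 1)
(k(130) + ((-7784 + G(70)) - 5555)) + 67*U(-8, -1) = (√(92 + 130) + ((-7784 + 1) - 5555)) + 67*(-4 - 8) = (√222 + (-7783 - 5555)) + 67*(-12) = (√222 - 13338) - 804 = (-13338 + √222) - 804 = -14142 + √222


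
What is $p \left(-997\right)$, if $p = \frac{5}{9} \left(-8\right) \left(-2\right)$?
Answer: $- \frac{79760}{9} \approx -8862.2$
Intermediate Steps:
$p = \frac{80}{9}$ ($p = 5 \cdot \frac{1}{9} \left(-8\right) \left(-2\right) = \frac{5}{9} \left(-8\right) \left(-2\right) = \left(- \frac{40}{9}\right) \left(-2\right) = \frac{80}{9} \approx 8.8889$)
$p \left(-997\right) = \frac{80}{9} \left(-997\right) = - \frac{79760}{9}$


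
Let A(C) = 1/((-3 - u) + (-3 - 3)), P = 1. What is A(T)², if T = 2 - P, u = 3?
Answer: 1/144 ≈ 0.0069444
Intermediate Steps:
T = 1 (T = 2 - 1*1 = 2 - 1 = 1)
A(C) = -1/12 (A(C) = 1/((-3 - 1*3) + (-3 - 3)) = 1/((-3 - 3) - 6) = 1/(-6 - 6) = 1/(-12) = -1/12)
A(T)² = (-1/12)² = 1/144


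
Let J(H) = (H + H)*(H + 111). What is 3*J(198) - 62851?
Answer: 304241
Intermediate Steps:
J(H) = 2*H*(111 + H) (J(H) = (2*H)*(111 + H) = 2*H*(111 + H))
3*J(198) - 62851 = 3*(2*198*(111 + 198)) - 62851 = 3*(2*198*309) - 62851 = 3*122364 - 62851 = 367092 - 62851 = 304241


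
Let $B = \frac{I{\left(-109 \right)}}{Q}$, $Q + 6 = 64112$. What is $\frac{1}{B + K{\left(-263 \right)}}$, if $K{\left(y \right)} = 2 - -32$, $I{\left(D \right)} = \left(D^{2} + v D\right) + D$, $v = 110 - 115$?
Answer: $\frac{64106}{2191921} \approx 0.029246$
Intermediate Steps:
$v = -5$ ($v = 110 - 115 = -5$)
$Q = 64106$ ($Q = -6 + 64112 = 64106$)
$I{\left(D \right)} = D^{2} - 4 D$ ($I{\left(D \right)} = \left(D^{2} - 5 D\right) + D = D^{2} - 4 D$)
$K{\left(y \right)} = 34$ ($K{\left(y \right)} = 2 + 32 = 34$)
$B = \frac{12317}{64106}$ ($B = \frac{\left(-109\right) \left(-4 - 109\right)}{64106} = \left(-109\right) \left(-113\right) \frac{1}{64106} = 12317 \cdot \frac{1}{64106} = \frac{12317}{64106} \approx 0.19213$)
$\frac{1}{B + K{\left(-263 \right)}} = \frac{1}{\frac{12317}{64106} + 34} = \frac{1}{\frac{2191921}{64106}} = \frac{64106}{2191921}$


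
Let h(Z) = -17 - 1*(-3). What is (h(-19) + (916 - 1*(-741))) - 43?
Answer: 1600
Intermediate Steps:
h(Z) = -14 (h(Z) = -17 + 3 = -14)
(h(-19) + (916 - 1*(-741))) - 43 = (-14 + (916 - 1*(-741))) - 43 = (-14 + (916 + 741)) - 43 = (-14 + 1657) - 43 = 1643 - 43 = 1600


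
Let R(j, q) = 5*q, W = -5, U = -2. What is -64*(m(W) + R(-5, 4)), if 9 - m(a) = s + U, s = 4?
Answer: -1728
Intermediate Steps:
m(a) = 7 (m(a) = 9 - (4 - 2) = 9 - 1*2 = 9 - 2 = 7)
-64*(m(W) + R(-5, 4)) = -64*(7 + 5*4) = -64*(7 + 20) = -64*27 = -1728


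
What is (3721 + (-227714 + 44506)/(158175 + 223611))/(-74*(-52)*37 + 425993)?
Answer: 710221249/108497663517 ≈ 0.0065460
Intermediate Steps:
(3721 + (-227714 + 44506)/(158175 + 223611))/(-74*(-52)*37 + 425993) = (3721 - 183208/381786)/(3848*37 + 425993) = (3721 - 183208*1/381786)/(142376 + 425993) = (3721 - 91604/190893)/568369 = (710221249/190893)*(1/568369) = 710221249/108497663517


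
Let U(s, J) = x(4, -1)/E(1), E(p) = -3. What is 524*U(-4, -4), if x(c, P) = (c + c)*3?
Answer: -4192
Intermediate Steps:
x(c, P) = 6*c (x(c, P) = (2*c)*3 = 6*c)
U(s, J) = -8 (U(s, J) = (6*4)/(-3) = 24*(-⅓) = -8)
524*U(-4, -4) = 524*(-8) = -4192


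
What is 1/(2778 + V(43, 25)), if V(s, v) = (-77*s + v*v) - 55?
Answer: 1/37 ≈ 0.027027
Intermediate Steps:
V(s, v) = -55 + v² - 77*s (V(s, v) = (-77*s + v²) - 55 = (v² - 77*s) - 55 = -55 + v² - 77*s)
1/(2778 + V(43, 25)) = 1/(2778 + (-55 + 25² - 77*43)) = 1/(2778 + (-55 + 625 - 3311)) = 1/(2778 - 2741) = 1/37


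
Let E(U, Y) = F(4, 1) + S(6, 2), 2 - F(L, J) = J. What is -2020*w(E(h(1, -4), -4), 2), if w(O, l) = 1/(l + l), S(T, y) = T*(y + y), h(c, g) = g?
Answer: -505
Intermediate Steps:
F(L, J) = 2 - J
S(T, y) = 2*T*y (S(T, y) = T*(2*y) = 2*T*y)
E(U, Y) = 25 (E(U, Y) = (2 - 1*1) + 2*6*2 = (2 - 1) + 24 = 1 + 24 = 25)
w(O, l) = 1/(2*l)
-2020*w(E(h(1, -4), -4), 2) = -1010/2 = -2020*¼ = -505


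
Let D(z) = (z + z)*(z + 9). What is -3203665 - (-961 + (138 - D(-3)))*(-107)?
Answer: -3287874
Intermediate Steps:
D(z) = 2*z*(9 + z) (D(z) = (2*z)*(9 + z) = 2*z*(9 + z))
-3203665 - (-961 + (138 - D(-3)))*(-107) = -3203665 - (-961 + (138 - 2*(-3)*(9 - 3)))*(-107) = -3203665 - (-961 + (138 - 2*(-3)*6))*(-107) = -3203665 - (-961 + (138 - 1*(-36)))*(-107) = -3203665 - (-961 + (138 + 36))*(-107) = -3203665 - (-961 + 174)*(-107) = -3203665 - (-787)*(-107) = -3203665 - 1*84209 = -3203665 - 84209 = -3287874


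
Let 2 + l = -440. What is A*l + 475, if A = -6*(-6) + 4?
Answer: -17205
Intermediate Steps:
l = -442 (l = -2 - 440 = -442)
A = 40 (A = 36 + 4 = 40)
A*l + 475 = 40*(-442) + 475 = -17680 + 475 = -17205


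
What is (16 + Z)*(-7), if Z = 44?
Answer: -420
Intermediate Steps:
(16 + Z)*(-7) = (16 + 44)*(-7) = 60*(-7) = -420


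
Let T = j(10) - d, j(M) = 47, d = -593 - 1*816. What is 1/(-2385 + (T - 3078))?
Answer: -1/4007 ≈ -0.00024956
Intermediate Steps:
d = -1409 (d = -593 - 816 = -1409)
T = 1456 (T = 47 - 1*(-1409) = 47 + 1409 = 1456)
1/(-2385 + (T - 3078)) = 1/(-2385 + (1456 - 3078)) = 1/(-2385 - 1622) = 1/(-4007) = -1/4007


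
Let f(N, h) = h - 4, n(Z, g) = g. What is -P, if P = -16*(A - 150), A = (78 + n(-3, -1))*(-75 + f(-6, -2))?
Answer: -102192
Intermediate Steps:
f(N, h) = -4 + h
A = -6237 (A = (78 - 1)*(-75 + (-4 - 2)) = 77*(-75 - 6) = 77*(-81) = -6237)
P = 102192 (P = -16*(-6237 - 150) = -16*(-6387) = 102192)
-P = -1*102192 = -102192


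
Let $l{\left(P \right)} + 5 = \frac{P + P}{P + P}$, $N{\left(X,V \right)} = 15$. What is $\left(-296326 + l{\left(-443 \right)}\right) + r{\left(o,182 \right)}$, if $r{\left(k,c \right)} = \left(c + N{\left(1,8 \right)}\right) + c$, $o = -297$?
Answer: $-295951$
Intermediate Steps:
$l{\left(P \right)} = -4$ ($l{\left(P \right)} = -5 + \frac{P + P}{P + P} = -5 + \frac{2 P}{2 P} = -5 + 2 P \frac{1}{2 P} = -5 + 1 = -4$)
$r{\left(k,c \right)} = 15 + 2 c$ ($r{\left(k,c \right)} = \left(c + 15\right) + c = \left(15 + c\right) + c = 15 + 2 c$)
$\left(-296326 + l{\left(-443 \right)}\right) + r{\left(o,182 \right)} = \left(-296326 - 4\right) + \left(15 + 2 \cdot 182\right) = -296330 + \left(15 + 364\right) = -296330 + 379 = -295951$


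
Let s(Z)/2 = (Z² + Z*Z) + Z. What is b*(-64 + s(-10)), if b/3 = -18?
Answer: -17064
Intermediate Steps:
s(Z) = 2*Z + 4*Z² (s(Z) = 2*((Z² + Z*Z) + Z) = 2*((Z² + Z²) + Z) = 2*(2*Z² + Z) = 2*(Z + 2*Z²) = 2*Z + 4*Z²)
b = -54 (b = 3*(-18) = -54)
b*(-64 + s(-10)) = -54*(-64 + 2*(-10)*(1 + 2*(-10))) = -54*(-64 + 2*(-10)*(1 - 20)) = -54*(-64 + 2*(-10)*(-19)) = -54*(-64 + 380) = -54*316 = -17064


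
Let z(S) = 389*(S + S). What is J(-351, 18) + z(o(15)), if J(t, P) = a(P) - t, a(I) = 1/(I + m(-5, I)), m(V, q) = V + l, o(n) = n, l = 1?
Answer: 168295/14 ≈ 12021.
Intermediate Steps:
m(V, q) = 1 + V (m(V, q) = V + 1 = 1 + V)
a(I) = 1/(-4 + I) (a(I) = 1/(I + (1 - 5)) = 1/(I - 4) = 1/(-4 + I))
J(t, P) = 1/(-4 + P) - t
z(S) = 778*S (z(S) = 389*(2*S) = 778*S)
J(-351, 18) + z(o(15)) = (1 - 1*(-351)*(-4 + 18))/(-4 + 18) + 778*15 = (1 - 1*(-351)*14)/14 + 11670 = (1 + 4914)/14 + 11670 = (1/14)*4915 + 11670 = 4915/14 + 11670 = 168295/14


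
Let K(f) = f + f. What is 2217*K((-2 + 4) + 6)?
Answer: 35472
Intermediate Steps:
K(f) = 2*f
2217*K((-2 + 4) + 6) = 2217*(2*((-2 + 4) + 6)) = 2217*(2*(2 + 6)) = 2217*(2*8) = 2217*16 = 35472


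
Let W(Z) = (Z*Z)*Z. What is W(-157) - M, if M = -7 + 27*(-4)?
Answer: -3869778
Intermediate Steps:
W(Z) = Z³ (W(Z) = Z²*Z = Z³)
M = -115 (M = -7 - 108 = -115)
W(-157) - M = (-157)³ - 1*(-115) = -3869893 + 115 = -3869778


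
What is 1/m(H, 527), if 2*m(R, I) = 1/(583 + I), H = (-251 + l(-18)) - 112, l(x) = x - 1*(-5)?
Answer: 2220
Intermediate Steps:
l(x) = 5 + x (l(x) = x + 5 = 5 + x)
H = -376 (H = (-251 + (5 - 18)) - 112 = (-251 - 13) - 112 = -264 - 112 = -376)
m(R, I) = 1/(2*(583 + I))
1/m(H, 527) = 1/(1/(2*(583 + 527))) = 1/((½)/1110) = 1/((½)*(1/1110)) = 1/(1/2220) = 2220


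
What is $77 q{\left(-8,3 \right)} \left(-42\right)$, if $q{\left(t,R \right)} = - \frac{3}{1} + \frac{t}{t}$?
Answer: $6468$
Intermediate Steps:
$q{\left(t,R \right)} = -2$ ($q{\left(t,R \right)} = \left(-3\right) 1 + 1 = -3 + 1 = -2$)
$77 q{\left(-8,3 \right)} \left(-42\right) = 77 \left(-2\right) \left(-42\right) = \left(-154\right) \left(-42\right) = 6468$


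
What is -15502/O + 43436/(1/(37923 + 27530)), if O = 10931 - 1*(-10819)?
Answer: 30917804516749/10875 ≈ 2.8430e+9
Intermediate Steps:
O = 21750 (O = 10931 + 10819 = 21750)
-15502/O + 43436/(1/(37923 + 27530)) = -15502/21750 + 43436/(1/(37923 + 27530)) = -15502*1/21750 + 43436/(1/65453) = -7751/10875 + 43436/(1/65453) = -7751/10875 + 43436*65453 = -7751/10875 + 2843016508 = 30917804516749/10875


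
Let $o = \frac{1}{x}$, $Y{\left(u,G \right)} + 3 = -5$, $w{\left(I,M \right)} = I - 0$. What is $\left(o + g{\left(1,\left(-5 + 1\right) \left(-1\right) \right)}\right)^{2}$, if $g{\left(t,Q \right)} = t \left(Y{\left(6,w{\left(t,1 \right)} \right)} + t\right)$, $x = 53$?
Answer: $\frac{136900}{2809} \approx 48.736$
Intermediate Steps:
$w{\left(I,M \right)} = I$ ($w{\left(I,M \right)} = I + 0 = I$)
$Y{\left(u,G \right)} = -8$ ($Y{\left(u,G \right)} = -3 - 5 = -8$)
$o = \frac{1}{53} \approx 0.018868$
$g{\left(t,Q \right)} = t \left(-8 + t\right)$
$\left(o + g{\left(1,\left(-5 + 1\right) \left(-1\right) \right)}\right)^{2} = \left(\frac{1}{53} + 1 \left(-8 + 1\right)\right)^{2} = \left(\frac{1}{53} + 1 \left(-7\right)\right)^{2} = \left(\frac{1}{53} - 7\right)^{2} = \left(- \frac{370}{53}\right)^{2} = \frac{136900}{2809}$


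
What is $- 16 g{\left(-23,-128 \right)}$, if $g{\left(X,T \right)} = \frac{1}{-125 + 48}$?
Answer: $\frac{16}{77} \approx 0.20779$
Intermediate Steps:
$g{\left(X,T \right)} = - \frac{1}{77}$ ($g{\left(X,T \right)} = \frac{1}{-77} = - \frac{1}{77}$)
$- 16 g{\left(-23,-128 \right)} = \left(-16\right) \left(- \frac{1}{77}\right) = \frac{16}{77}$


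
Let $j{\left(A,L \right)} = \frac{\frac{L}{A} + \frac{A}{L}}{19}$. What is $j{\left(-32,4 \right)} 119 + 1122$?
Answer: $\frac{162809}{152} \approx 1071.1$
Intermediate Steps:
$j{\left(A,L \right)} = \frac{A}{19 L} + \frac{L}{19 A}$ ($j{\left(A,L \right)} = \left(\frac{A}{L} + \frac{L}{A}\right) \frac{1}{19} = \frac{A}{19 L} + \frac{L}{19 A}$)
$j{\left(-32,4 \right)} 119 + 1122 = \left(\frac{1}{19} \left(-32\right) \frac{1}{4} + \frac{1}{19} \cdot 4 \frac{1}{-32}\right) 119 + 1122 = \left(\frac{1}{19} \left(-32\right) \frac{1}{4} + \frac{1}{19} \cdot 4 \left(- \frac{1}{32}\right)\right) 119 + 1122 = \left(- \frac{8}{19} - \frac{1}{152}\right) 119 + 1122 = \left(- \frac{65}{152}\right) 119 + 1122 = - \frac{7735}{152} + 1122 = \frac{162809}{152}$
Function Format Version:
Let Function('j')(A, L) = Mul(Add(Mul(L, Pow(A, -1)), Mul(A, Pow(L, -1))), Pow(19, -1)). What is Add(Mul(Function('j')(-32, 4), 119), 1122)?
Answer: Rational(162809, 152) ≈ 1071.1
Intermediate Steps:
Function('j')(A, L) = Add(Mul(Rational(1, 19), A, Pow(L, -1)), Mul(Rational(1, 19), L, Pow(A, -1))) (Function('j')(A, L) = Mul(Add(Mul(A, Pow(L, -1)), Mul(L, Pow(A, -1))), Rational(1, 19)) = Add(Mul(Rational(1, 19), A, Pow(L, -1)), Mul(Rational(1, 19), L, Pow(A, -1))))
Add(Mul(Function('j')(-32, 4), 119), 1122) = Add(Mul(Add(Mul(Rational(1, 19), -32, Pow(4, -1)), Mul(Rational(1, 19), 4, Pow(-32, -1))), 119), 1122) = Add(Mul(Add(Mul(Rational(1, 19), -32, Rational(1, 4)), Mul(Rational(1, 19), 4, Rational(-1, 32))), 119), 1122) = Add(Mul(Add(Rational(-8, 19), Rational(-1, 152)), 119), 1122) = Add(Mul(Rational(-65, 152), 119), 1122) = Add(Rational(-7735, 152), 1122) = Rational(162809, 152)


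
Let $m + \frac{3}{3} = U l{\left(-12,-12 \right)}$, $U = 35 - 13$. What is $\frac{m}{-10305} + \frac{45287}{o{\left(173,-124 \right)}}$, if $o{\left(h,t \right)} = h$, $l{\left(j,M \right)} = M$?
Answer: $\frac{93345676}{356553} \approx 261.8$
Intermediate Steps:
$U = 22$ ($U = 35 - 13 = 22$)
$m = -265$ ($m = -1 + 22 \left(-12\right) = -1 - 264 = -265$)
$\frac{m}{-10305} + \frac{45287}{o{\left(173,-124 \right)}} = - \frac{265}{-10305} + \frac{45287}{173} = \left(-265\right) \left(- \frac{1}{10305}\right) + 45287 \cdot \frac{1}{173} = \frac{53}{2061} + \frac{45287}{173} = \frac{93345676}{356553}$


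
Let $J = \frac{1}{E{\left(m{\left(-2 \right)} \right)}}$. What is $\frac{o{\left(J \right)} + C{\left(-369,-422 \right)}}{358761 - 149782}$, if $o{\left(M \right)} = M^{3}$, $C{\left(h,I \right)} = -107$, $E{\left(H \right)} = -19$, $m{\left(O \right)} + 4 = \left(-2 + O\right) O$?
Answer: $- \frac{733914}{1433386961} \approx -0.00051201$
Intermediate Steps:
$m{\left(O \right)} = -4 + O \left(-2 + O\right)$ ($m{\left(O \right)} = -4 + \left(-2 + O\right) O = -4 + O \left(-2 + O\right)$)
$J = - \frac{1}{19}$ ($J = \frac{1}{-19} = - \frac{1}{19} \approx -0.052632$)
$\frac{o{\left(J \right)} + C{\left(-369,-422 \right)}}{358761 - 149782} = \frac{\left(- \frac{1}{19}\right)^{3} - 107}{358761 - 149782} = \frac{- \frac{1}{6859} - 107}{208979} = \left(- \frac{733914}{6859}\right) \frac{1}{208979} = - \frac{733914}{1433386961}$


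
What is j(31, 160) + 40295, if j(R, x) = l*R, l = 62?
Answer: 42217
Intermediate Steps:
j(R, x) = 62*R
j(31, 160) + 40295 = 62*31 + 40295 = 1922 + 40295 = 42217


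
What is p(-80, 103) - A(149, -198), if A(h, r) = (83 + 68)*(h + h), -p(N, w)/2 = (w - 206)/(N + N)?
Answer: -3599943/80 ≈ -44999.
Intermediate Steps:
p(N, w) = -(-206 + w)/N (p(N, w) = -2*(w - 206)/(N + N) = -2*(-206 + w)/(2*N) = -2*(-206 + w)*1/(2*N) = -(-206 + w)/N)
A(h, r) = 302*h (A(h, r) = 151*(2*h) = 302*h)
p(-80, 103) - A(149, -198) = (206 - 1*103)/(-80) - 302*149 = -(206 - 103)/80 - 1*44998 = -1/80*103 - 44998 = -103/80 - 44998 = -3599943/80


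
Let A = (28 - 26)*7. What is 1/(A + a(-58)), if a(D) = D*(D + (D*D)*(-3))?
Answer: 1/588714 ≈ 1.6986e-6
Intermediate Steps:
a(D) = D*(D - 3*D²) (a(D) = D*(D + D²*(-3)) = D*(D - 3*D²))
A = 14 (A = 2*7 = 14)
1/(A + a(-58)) = 1/(14 + (-58)²*(1 - 3*(-58))) = 1/(14 + 3364*(1 + 174)) = 1/(14 + 3364*175) = 1/(14 + 588700) = 1/588714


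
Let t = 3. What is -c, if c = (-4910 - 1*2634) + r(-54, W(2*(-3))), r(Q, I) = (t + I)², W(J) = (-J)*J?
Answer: 6455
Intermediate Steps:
W(J) = -J²
r(Q, I) = (3 + I)²
c = -6455 (c = (-4910 - 1*2634) + (3 - (2*(-3))²)² = (-4910 - 2634) + (3 - 1*(-6)²)² = -7544 + (3 - 1*36)² = -7544 + (3 - 36)² = -7544 + (-33)² = -7544 + 1089 = -6455)
-c = -1*(-6455) = 6455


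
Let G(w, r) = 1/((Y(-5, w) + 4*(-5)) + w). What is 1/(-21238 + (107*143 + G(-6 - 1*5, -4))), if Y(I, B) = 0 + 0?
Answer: -31/184048 ≈ -0.00016843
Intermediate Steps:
Y(I, B) = 0
G(w, r) = 1/(-20 + w) (G(w, r) = 1/((0 + 4*(-5)) + w) = 1/((0 - 20) + w) = 1/(-20 + w))
1/(-21238 + (107*143 + G(-6 - 1*5, -4))) = 1/(-21238 + (107*143 + 1/(-20 + (-6 - 1*5)))) = 1/(-21238 + (15301 + 1/(-20 + (-6 - 5)))) = 1/(-21238 + (15301 + 1/(-20 - 11))) = 1/(-21238 + (15301 + 1/(-31))) = 1/(-21238 + (15301 - 1/31)) = 1/(-21238 + 474330/31) = 1/(-184048/31) = -31/184048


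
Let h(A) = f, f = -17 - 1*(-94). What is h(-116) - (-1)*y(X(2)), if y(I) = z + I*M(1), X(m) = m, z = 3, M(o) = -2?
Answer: 76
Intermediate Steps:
f = 77 (f = -17 + 94 = 77)
h(A) = 77
y(I) = 3 - 2*I (y(I) = 3 + I*(-2) = 3 - 2*I)
h(-116) - (-1)*y(X(2)) = 77 - (-1)*(3 - 2*2) = 77 - (-1)*(3 - 4) = 77 - (-1)*(-1) = 77 - 1*1 = 77 - 1 = 76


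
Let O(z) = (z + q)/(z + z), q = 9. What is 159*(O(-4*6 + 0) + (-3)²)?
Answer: 23691/16 ≈ 1480.7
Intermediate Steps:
O(z) = (9 + z)/(2*z) (O(z) = (z + 9)/(z + z) = (9 + z)/((2*z)) = (9 + z)*(1/(2*z)) = (9 + z)/(2*z))
159*(O(-4*6 + 0) + (-3)²) = 159*((9 + (-4*6 + 0))/(2*(-4*6 + 0)) + (-3)²) = 159*((9 + (-24 + 0))/(2*(-24 + 0)) + 9) = 159*((½)*(9 - 24)/(-24) + 9) = 159*((½)*(-1/24)*(-15) + 9) = 159*(5/16 + 9) = 159*(149/16) = 23691/16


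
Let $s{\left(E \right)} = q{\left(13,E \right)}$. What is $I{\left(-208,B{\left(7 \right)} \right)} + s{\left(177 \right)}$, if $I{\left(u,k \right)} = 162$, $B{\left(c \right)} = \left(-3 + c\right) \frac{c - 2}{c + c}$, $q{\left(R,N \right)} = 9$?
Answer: $171$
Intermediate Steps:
$B{\left(c \right)} = \frac{\left(-3 + c\right) \left(-2 + c\right)}{2 c}$ ($B{\left(c \right)} = \left(-3 + c\right) \frac{-2 + c}{2 c} = \frac{\left(-3 + c\right) \left(-2 + c\right)}{2 c}$)
$s{\left(E \right)} = 9$
$I{\left(-208,B{\left(7 \right)} \right)} + s{\left(177 \right)} = 162 + 9 = 171$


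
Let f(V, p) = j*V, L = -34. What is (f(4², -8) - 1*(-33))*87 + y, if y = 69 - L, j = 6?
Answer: 11326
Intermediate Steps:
f(V, p) = 6*V
y = 103 (y = 69 - 1*(-34) = 69 + 34 = 103)
(f(4², -8) - 1*(-33))*87 + y = (6*4² - 1*(-33))*87 + 103 = (6*16 + 33)*87 + 103 = (96 + 33)*87 + 103 = 129*87 + 103 = 11223 + 103 = 11326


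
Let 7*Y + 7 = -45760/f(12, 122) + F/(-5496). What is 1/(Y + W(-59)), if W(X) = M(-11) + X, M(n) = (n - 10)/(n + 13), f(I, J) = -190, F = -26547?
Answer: -243656/8626385 ≈ -0.028245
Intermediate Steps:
M(n) = (-10 + n)/(13 + n)
W(X) = -21/2 + X (W(X) = (-10 - 11)/(13 - 11) + X = -21/2 + X)
Y = 8307707/243656 (Y = -1 + (-45760/(-190) - 26547/(-5496))/7 = -1 + (-45760*(-1/190) - 26547*(-1/5496))/7 = -1 + (4576/19 + 8849/1832)/7 = -1 + (⅐)*(8551363/34808) = -1 + 8551363/243656 = 8307707/243656 ≈ 34.096)
1/(Y + W(-59)) = 1/(8307707/243656 + (-21/2 - 59)) = 1/(8307707/243656 - 139/2) = 1/(-8626385/243656) = -243656/8626385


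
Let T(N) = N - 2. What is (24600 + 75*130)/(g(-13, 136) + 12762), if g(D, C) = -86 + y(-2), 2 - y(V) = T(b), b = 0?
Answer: 3435/1268 ≈ 2.7090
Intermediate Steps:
T(N) = -2 + N
y(V) = 4 (y(V) = 2 - (-2 + 0) = 2 - 1*(-2) = 2 + 2 = 4)
g(D, C) = -82 (g(D, C) = -86 + 4 = -82)
(24600 + 75*130)/(g(-13, 136) + 12762) = (24600 + 75*130)/(-82 + 12762) = (24600 + 9750)/12680 = 34350*(1/12680) = 3435/1268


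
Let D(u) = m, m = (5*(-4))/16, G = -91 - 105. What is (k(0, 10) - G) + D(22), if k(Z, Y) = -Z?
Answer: 779/4 ≈ 194.75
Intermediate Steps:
G = -196
m = -5/4 (m = -20*1/16 = -5/4 ≈ -1.2500)
D(u) = -5/4
(k(0, 10) - G) + D(22) = (-1*0 - 1*(-196)) - 5/4 = (0 + 196) - 5/4 = 196 - 5/4 = 779/4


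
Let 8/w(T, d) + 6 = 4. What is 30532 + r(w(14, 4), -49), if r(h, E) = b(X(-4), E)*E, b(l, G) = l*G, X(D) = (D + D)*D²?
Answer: -276796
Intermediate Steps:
w(T, d) = -4 (w(T, d) = 8/(-6 + 4) = 8/(-2) = 8*(-½) = -4)
X(D) = 2*D³ (X(D) = (2*D)*D² = 2*D³)
b(l, G) = G*l
r(h, E) = -128*E² (r(h, E) = (E*(2*(-4)³))*E = (E*(2*(-64)))*E = (E*(-128))*E = (-128*E)*E = -128*E²)
30532 + r(w(14, 4), -49) = 30532 - 128*(-49)² = 30532 - 128*2401 = 30532 - 307328 = -276796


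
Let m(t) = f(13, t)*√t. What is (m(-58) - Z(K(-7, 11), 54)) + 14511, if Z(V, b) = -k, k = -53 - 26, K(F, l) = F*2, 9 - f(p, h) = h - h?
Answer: 14432 + 9*I*√58 ≈ 14432.0 + 68.542*I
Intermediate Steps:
f(p, h) = 9 (f(p, h) = 9 - (h - h) = 9 - 1*0 = 9 + 0 = 9)
K(F, l) = 2*F
m(t) = 9*√t
k = -79
Z(V, b) = 79 (Z(V, b) = -1*(-79) = 79)
(m(-58) - Z(K(-7, 11), 54)) + 14511 = (9*√(-58) - 1*79) + 14511 = (9*(I*√58) - 79) + 14511 = (9*I*√58 - 79) + 14511 = (-79 + 9*I*√58) + 14511 = 14432 + 9*I*√58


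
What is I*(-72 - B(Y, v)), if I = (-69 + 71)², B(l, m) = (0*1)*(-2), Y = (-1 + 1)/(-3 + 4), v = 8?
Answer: -288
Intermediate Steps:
Y = 0 (Y = 0/1 = 0*1 = 0)
B(l, m) = 0 (B(l, m) = 0*(-2) = 0)
I = 4 (I = 2² = 4)
I*(-72 - B(Y, v)) = 4*(-72 - 1*0) = 4*(-72 + 0) = 4*(-72) = -288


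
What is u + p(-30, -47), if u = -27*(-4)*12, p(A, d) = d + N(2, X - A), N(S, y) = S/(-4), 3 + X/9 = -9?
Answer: 2497/2 ≈ 1248.5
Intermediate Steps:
X = -108 (X = -27 + 9*(-9) = -27 - 81 = -108)
N(S, y) = -S/4 (N(S, y) = S*(-1/4) = -S/4)
p(A, d) = -1/2 + d (p(A, d) = d - 1/4*2 = d - 1/2 = -1/2 + d)
u = 1296 (u = 108*12 = 1296)
u + p(-30, -47) = 1296 + (-1/2 - 47) = 1296 - 95/2 = 2497/2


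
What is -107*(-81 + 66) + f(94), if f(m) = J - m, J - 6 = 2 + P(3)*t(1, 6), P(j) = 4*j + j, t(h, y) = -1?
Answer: 1504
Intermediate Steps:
P(j) = 5*j
J = -7 (J = 6 + (2 + (5*3)*(-1)) = 6 + (2 + 15*(-1)) = 6 + (2 - 15) = 6 - 13 = -7)
f(m) = -7 - m
-107*(-81 + 66) + f(94) = -107*(-81 + 66) + (-7 - 1*94) = -107*(-15) + (-7 - 94) = 1605 - 101 = 1504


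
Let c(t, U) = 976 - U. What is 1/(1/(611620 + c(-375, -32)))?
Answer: 612628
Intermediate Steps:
1/(1/(611620 + c(-375, -32))) = 1/(1/(611620 + (976 - 1*(-32)))) = 1/(1/(611620 + (976 + 32))) = 1/(1/(611620 + 1008)) = 1/(1/612628) = 612628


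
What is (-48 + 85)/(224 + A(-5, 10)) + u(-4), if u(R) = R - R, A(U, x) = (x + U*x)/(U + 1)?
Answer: 37/234 ≈ 0.15812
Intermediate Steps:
A(U, x) = (x + U*x)/(1 + U)
u(R) = 0
(-48 + 85)/(224 + A(-5, 10)) + u(-4) = (-48 + 85)/(224 + 10) + 0 = 37/234 + 0 = 37/234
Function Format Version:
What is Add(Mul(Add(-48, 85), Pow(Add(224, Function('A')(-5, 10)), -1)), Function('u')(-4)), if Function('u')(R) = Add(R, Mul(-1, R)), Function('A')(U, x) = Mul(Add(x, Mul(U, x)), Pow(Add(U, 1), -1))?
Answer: Rational(37, 234) ≈ 0.15812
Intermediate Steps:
Function('A')(U, x) = Mul(Pow(Add(1, U), -1), Add(x, Mul(U, x))) (Function('A')(U, x) = Mul(Add(x, Mul(U, x)), Pow(Add(1, U), -1)) = Mul(Pow(Add(1, U), -1), Add(x, Mul(U, x))))
Function('u')(R) = 0
Add(Mul(Add(-48, 85), Pow(Add(224, Function('A')(-5, 10)), -1)), Function('u')(-4)) = Add(Mul(Add(-48, 85), Pow(Add(224, 10), -1)), 0) = Add(Mul(37, Pow(234, -1)), 0) = Add(Mul(37, Rational(1, 234)), 0) = Add(Rational(37, 234), 0) = Rational(37, 234)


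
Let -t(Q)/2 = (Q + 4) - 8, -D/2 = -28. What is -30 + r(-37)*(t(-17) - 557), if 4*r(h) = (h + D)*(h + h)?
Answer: 361985/2 ≈ 1.8099e+5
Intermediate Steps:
D = 56 (D = -2*(-28) = 56)
t(Q) = 8 - 2*Q (t(Q) = -2*((Q + 4) - 8) = -2*((4 + Q) - 8) = -2*(-4 + Q) = 8 - 2*Q)
r(h) = h*(56 + h)/2 (r(h) = ((h + 56)*(h + h))/4 = ((56 + h)*(2*h))/4 = (2*h*(56 + h))/4 = h*(56 + h)/2)
-30 + r(-37)*(t(-17) - 557) = -30 + ((1/2)*(-37)*(56 - 37))*((8 - 2*(-17)) - 557) = -30 + ((1/2)*(-37)*19)*((8 + 34) - 557) = -30 - 703*(42 - 557)/2 = -30 - 703/2*(-515) = -30 + 362045/2 = 361985/2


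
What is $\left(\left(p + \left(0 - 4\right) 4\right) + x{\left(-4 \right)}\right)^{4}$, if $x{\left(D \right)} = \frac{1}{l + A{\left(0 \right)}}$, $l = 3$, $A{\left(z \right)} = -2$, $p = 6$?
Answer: $6561$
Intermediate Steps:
$x{\left(D \right)} = 1$ ($x{\left(D \right)} = \frac{1}{3 - 2} = 1^{-1} = 1$)
$\left(\left(p + \left(0 - 4\right) 4\right) + x{\left(-4 \right)}\right)^{4} = \left(\left(6 + \left(0 - 4\right) 4\right) + 1\right)^{4} = \left(\left(6 - 16\right) + 1\right)^{4} = \left(-10 + 1\right)^{4} = \left(-9\right)^{4} = 6561$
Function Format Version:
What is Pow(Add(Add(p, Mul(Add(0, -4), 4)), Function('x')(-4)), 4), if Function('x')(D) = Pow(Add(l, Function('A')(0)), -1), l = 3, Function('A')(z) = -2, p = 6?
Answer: 6561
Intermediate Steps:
Function('x')(D) = 1 (Function('x')(D) = Pow(Add(3, -2), -1) = Pow(1, -1) = 1)
Pow(Add(Add(p, Mul(Add(0, -4), 4)), Function('x')(-4)), 4) = Pow(Add(Add(6, Mul(Add(0, -4), 4)), 1), 4) = Pow(Add(Add(6, Mul(-4, 4)), 1), 4) = Pow(Add(Add(6, -16), 1), 4) = Pow(Add(-10, 1), 4) = Pow(-9, 4) = 6561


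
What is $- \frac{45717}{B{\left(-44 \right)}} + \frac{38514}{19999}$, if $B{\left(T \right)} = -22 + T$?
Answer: $\frac{43658867}{62854} \approx 694.61$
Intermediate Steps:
$- \frac{45717}{B{\left(-44 \right)}} + \frac{38514}{19999} = - \frac{45717}{-22 - 44} + \frac{38514}{19999} = - \frac{45717}{-66} + 38514 \cdot \frac{1}{19999} = \left(-45717\right) \left(- \frac{1}{66}\right) + \frac{5502}{2857} = \frac{15239}{22} + \frac{5502}{2857} = \frac{43658867}{62854}$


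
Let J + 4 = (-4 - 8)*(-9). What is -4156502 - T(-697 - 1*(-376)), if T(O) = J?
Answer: -4156606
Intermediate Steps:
J = 104 (J = -4 + (-4 - 8)*(-9) = -4 - 12*(-9) = -4 + 108 = 104)
T(O) = 104
-4156502 - T(-697 - 1*(-376)) = -4156502 - 1*104 = -4156502 - 104 = -4156606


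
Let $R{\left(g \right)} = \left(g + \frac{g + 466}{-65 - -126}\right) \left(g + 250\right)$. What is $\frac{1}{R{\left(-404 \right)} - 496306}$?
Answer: $- \frac{61}{26489038} \approx -2.3028 \cdot 10^{-6}$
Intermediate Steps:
$R{\left(g \right)} = \left(250 + g\right) \left(\frac{466}{61} + \frac{62 g}{61}\right)$ ($R{\left(g \right)} = \left(g + \frac{466 + g}{-65 + 126}\right) \left(250 + g\right) = \left(g + \frac{466 + g}{61}\right) \left(250 + g\right) = \left(g + \left(466 + g\right) \frac{1}{61}\right) \left(250 + g\right) = \left(g + \left(\frac{466}{61} + \frac{g}{61}\right)\right) \left(250 + g\right) = \left(\frac{466}{61} + \frac{62 g}{61}\right) \left(250 + g\right) = \left(250 + g\right) \left(\frac{466}{61} + \frac{62 g}{61}\right)$)
$\frac{1}{R{\left(-404 \right)} - 496306} = \frac{1}{\left(\frac{116500}{61} + \frac{62 \left(-404\right)^{2}}{61} + \frac{15966}{61} \left(-404\right)\right) - 496306} = \frac{1}{\left(\frac{116500}{61} + \frac{62}{61} \cdot 163216 - \frac{6450264}{61}\right) - 496306} = \frac{1}{\left(\frac{116500}{61} + \frac{10119392}{61} - \frac{6450264}{61}\right) - 496306} = \frac{1}{\frac{3785628}{61} - 496306} = \frac{1}{- \frac{26489038}{61}} = - \frac{61}{26489038}$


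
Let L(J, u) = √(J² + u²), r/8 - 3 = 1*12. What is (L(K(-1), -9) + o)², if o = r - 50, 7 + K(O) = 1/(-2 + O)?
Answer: (210 + √1213)²/9 ≈ 6660.1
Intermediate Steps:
r = 120 (r = 24 + 8*(1*12) = 24 + 8*12 = 24 + 96 = 120)
K(O) = -7 + 1/(-2 + O)
o = 70 (o = 120 - 50 = 70)
(L(K(-1), -9) + o)² = (√(((15 - 7*(-1))/(-2 - 1))² + (-9)²) + 70)² = (√(((15 + 7)/(-3))² + 81) + 70)² = (√((-⅓*22)² + 81) + 70)² = (√((-22/3)² + 81) + 70)² = (√(484/9 + 81) + 70)² = (√(1213/9) + 70)² = (√1213/3 + 70)² = (70 + √1213/3)²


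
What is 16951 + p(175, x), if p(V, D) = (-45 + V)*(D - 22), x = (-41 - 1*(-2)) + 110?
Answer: 23321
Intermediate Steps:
x = 71 (x = (-41 + 2) + 110 = -39 + 110 = 71)
p(V, D) = (-45 + V)*(-22 + D)
16951 + p(175, x) = 16951 + (990 - 45*71 - 22*175 + 71*175) = 16951 + (990 - 3195 - 3850 + 12425) = 16951 + 6370 = 23321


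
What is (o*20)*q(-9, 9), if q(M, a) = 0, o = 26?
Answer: 0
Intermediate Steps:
(o*20)*q(-9, 9) = (26*20)*0 = 520*0 = 0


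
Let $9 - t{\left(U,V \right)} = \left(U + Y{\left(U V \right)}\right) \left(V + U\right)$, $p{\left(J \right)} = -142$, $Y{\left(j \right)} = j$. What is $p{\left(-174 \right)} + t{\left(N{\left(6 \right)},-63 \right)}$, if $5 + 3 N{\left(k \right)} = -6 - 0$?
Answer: $\frac{135203}{9} \approx 15023.0$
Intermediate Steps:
$N{\left(k \right)} = - \frac{11}{3}$ ($N{\left(k \right)} = - \frac{5}{3} + \frac{-6 - 0}{3} = - \frac{5}{3} + \frac{-6 + 0}{3} = - \frac{5}{3} + \frac{1}{3} \left(-6\right) = - \frac{5}{3} - 2 = - \frac{11}{3}$)
$t{\left(U,V \right)} = 9 - \left(U + V\right) \left(U + U V\right)$ ($t{\left(U,V \right)} = 9 - \left(U + U V\right) \left(V + U\right) = 9 - \left(U + U V\right) \left(U + V\right) = 9 - \left(U + V\right) \left(U + U V\right)$)
$p{\left(-174 \right)} + t{\left(N{\left(6 \right)},-63 \right)} = -142 - \left(\frac{40}{9} - 14553 - 847 + 231\right) = -142 - \left(\frac{2119}{9} - 14553 - 847\right) = -142 + \left(9 - \frac{121}{9} - 231 + 14553 + 847\right) = -142 + \frac{136481}{9} = \frac{135203}{9}$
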